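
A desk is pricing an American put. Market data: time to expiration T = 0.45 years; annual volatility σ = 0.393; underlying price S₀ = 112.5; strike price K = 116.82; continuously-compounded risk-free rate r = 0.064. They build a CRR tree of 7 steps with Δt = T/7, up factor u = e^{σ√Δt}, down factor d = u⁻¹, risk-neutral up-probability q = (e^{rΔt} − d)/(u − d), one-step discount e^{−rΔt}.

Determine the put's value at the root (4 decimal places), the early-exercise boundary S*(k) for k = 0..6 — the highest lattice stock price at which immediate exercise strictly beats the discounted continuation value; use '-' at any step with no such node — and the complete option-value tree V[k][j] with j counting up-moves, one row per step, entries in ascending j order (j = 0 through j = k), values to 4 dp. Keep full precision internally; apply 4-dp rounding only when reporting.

Δt=0.06429, u=1.10478, d=0.90516, q=0.49576, disc=e^(-rΔt)=0.99589
k=7 terminal: V=max(K-S,0) → 60.8146 48.4636 33.3888 14.9895 0.0000 0.0000 0.0000 0.0000
k=6: j=0 S=61.8734 intr=54.9466 cont=54.4669 V=54.9466[EX]; j=1 S=75.5186 intr=41.3014 cont=40.8218 V=41.3014[EX]; j=2 S=92.1729 intr=24.6471 cont=24.1675 V=24.6471[EX]; j=3 S=112.5000 intr=4.3200 cont=7.5272 V=7.5272[hold]; j=4 S=137.3099 intr=0.0000 cont=0.0000 V=0.0000[hold]; j=5 S=167.5912 intr=0.0000 cont=0.0000 V=0.0000[hold]; j=6 S=204.5506 intr=0.0000 cont=0.0000 V=0.0000[hold]  S*(6)=92.1729
k=5: j=0 S=68.3564 intr=48.4636 cont=47.9840 V=48.4636[EX]; j=1 S=83.4312 intr=33.3888 cont=32.9092 V=33.3888[EX]; j=2 S=101.8305 intr=14.9895 cont=16.0934 V=16.0934[hold]; j=3 S=124.2874 intr=0.0000 cont=3.7799 V=3.7799[hold]; j=4 S=151.6969 intr=0.0000 cont=0.0000 V=0.0000[hold]; j=5 S=185.1510 intr=0.0000 cont=0.0000 V=0.0000[hold]  S*(5)=83.4312
k=4: j=0 S=75.5186 intr=41.3014 cont=40.8218 V=41.3014[EX]; j=1 S=92.1729 intr=24.6471 cont=24.7125 V=24.7125[hold]; j=2 S=112.5000 intr=4.3200 cont=9.9478 V=9.9478[hold]; j=3 S=137.3099 intr=0.0000 cont=1.8982 V=1.8982[hold]; j=4 S=167.5912 intr=0.0000 cont=0.0000 V=0.0000[hold]  S*(4)=75.5186
k=3: j=0 S=83.4312 intr=33.3888 cont=32.9414 V=33.3888[EX]; j=1 S=101.8305 intr=14.9895 cont=17.3213 V=17.3213[hold]; j=2 S=124.2874 intr=0.0000 cont=5.9326 V=5.9326[hold]; j=3 S=151.6969 intr=0.0000 cont=0.9532 V=0.9532[hold]  S*(3)=83.4312
k=2: j=0 S=92.1729 intr=24.6471 cont=25.3188 V=25.3188[hold]; j=1 S=112.5000 intr=4.3200 cont=11.6273 V=11.6273[hold]; j=2 S=137.3099 intr=0.0000 cont=3.4498 V=3.4498[hold]  S*(2)=-
k=1: j=0 S=101.8305 intr=14.9895 cont=18.4549 V=18.4549[hold]; j=1 S=124.2874 intr=0.0000 cont=7.5421 V=7.5421[hold]  S*(1)=-
k=0: j=0 S=112.5000 intr=4.3200 cont=12.9912 V=12.9912[hold]  S*(0)=-

price = 12.9912
boundary = - - - 83.4312 75.5186 83.4312 92.1729
tree:
12.9912
18.4549 7.5421
25.3188 11.6273 3.4498
33.3888 17.3213 5.9326 0.9532
41.3014 24.7125 9.9478 1.8982 0.0000
48.4636 33.3888 16.0934 3.7799 0.0000 0.0000
54.9466 41.3014 24.6471 7.5272 0.0000 0.0000 0.0000
60.8146 48.4636 33.3888 14.9895 0.0000 0.0000 0.0000 0.0000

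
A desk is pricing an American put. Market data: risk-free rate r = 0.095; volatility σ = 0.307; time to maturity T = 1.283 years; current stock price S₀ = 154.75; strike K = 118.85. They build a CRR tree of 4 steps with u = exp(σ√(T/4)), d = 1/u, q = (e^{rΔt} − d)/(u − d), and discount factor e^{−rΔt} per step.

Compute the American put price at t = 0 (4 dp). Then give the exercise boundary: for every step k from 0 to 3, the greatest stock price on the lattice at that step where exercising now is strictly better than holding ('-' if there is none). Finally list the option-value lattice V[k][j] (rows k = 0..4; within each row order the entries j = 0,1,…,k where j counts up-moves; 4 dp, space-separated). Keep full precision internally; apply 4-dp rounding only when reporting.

Δt=0.32075, u=1.18990, d=0.84041, q=0.54517, disc=e^(-rΔt)=0.96999
k=4 terminal: V=max(K-S,0) → 41.6549 9.5525 0.0000 0.0000 0.0000
k=3: j=0 S=91.8544 intr=26.9956 cont=23.4287 V=26.9956[EX]; j=1 S=130.0530 intr=0.0000 cont=4.2144 V=4.2144[hold]; j=2 S=184.1369 intr=0.0000 cont=0.0000 V=0.0000[hold]; j=3 S=260.7123 intr=0.0000 cont=0.0000 V=0.0000[hold]  S*(3)=91.8544
k=2: j=0 S=109.2975 intr=9.5525 cont=14.1385 V=14.1385[hold]; j=1 S=154.7500 intr=0.0000 cont=1.8593 V=1.8593[hold]; j=2 S=219.1044 intr=0.0000 cont=0.0000 V=0.0000[hold]  S*(2)=-
k=1: j=0 S=130.0530 intr=0.0000 cont=7.2208 V=7.2208[hold]; j=1 S=184.1369 intr=0.0000 cont=0.8203 V=0.8203[hold]  S*(1)=-
k=0: j=0 S=154.7500 intr=0.0000 cont=3.6194 V=3.6194[hold]  S*(0)=-

price = 3.6194
boundary = - - - 91.8544
tree:
3.6194
7.2208 0.8203
14.1385 1.8593 0.0000
26.9956 4.2144 0.0000 0.0000
41.6549 9.5525 0.0000 0.0000 0.0000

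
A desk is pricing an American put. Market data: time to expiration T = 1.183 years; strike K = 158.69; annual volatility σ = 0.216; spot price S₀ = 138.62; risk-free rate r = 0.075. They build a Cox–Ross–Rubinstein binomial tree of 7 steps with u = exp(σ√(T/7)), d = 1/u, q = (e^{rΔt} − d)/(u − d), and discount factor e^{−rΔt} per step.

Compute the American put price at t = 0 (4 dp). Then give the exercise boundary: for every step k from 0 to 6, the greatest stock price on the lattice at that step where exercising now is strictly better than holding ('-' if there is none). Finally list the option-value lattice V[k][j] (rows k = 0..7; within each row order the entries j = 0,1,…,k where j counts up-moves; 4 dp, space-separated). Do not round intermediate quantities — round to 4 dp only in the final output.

params: Δt=0.16900 u=1.09286 d=0.91503 q=0.54955 e^(-rΔt)=0.98740
t_7 payoffs: 84.2377 69.7686 52.4877 31.8483 7.1980 0.0000 0.0000 0.0000
t_6: node(6,0) S=81.3659 payoff=77.3241 vs cont=75.3254 → 77.3241 [stop]  node(6,1) S=97.1785 payoff=61.5115 vs cont=59.5128 → 61.5115 [stop]  node(6,2) S=116.0641 payoff=42.6259 vs cont=40.6272 → 42.6259 [stop]  node(6,3) S=138.6200 payoff=20.0700 vs cont=18.0713 → 20.0700 [stop]  node(6,4) S=165.5594 payoff=0.0000 vs cont=3.2015 → 3.2015 [wait]  node(6,5) S=197.7341 payoff=0.0000 vs cont=0.0000 → 0.0000 [wait]  node(6,6) S=236.1617 payoff=0.0000 vs cont=0.0000 → 0.0000 [wait]  ⇒ S*(6)=138.6200
t_5: node(5,0) S=88.9214 payoff=69.7686 vs cont=67.7699 → 69.7686 [stop]  node(5,1) S=106.2023 payoff=52.4877 vs cont=50.4890 → 52.4877 [stop]  node(5,2) S=126.8417 payoff=31.8483 vs cont=29.8496 → 31.8483 [stop]  node(5,3) S=151.4920 payoff=7.1980 vs cont=10.6640 → 10.6640 [wait]  node(5,4) S=180.9330 payoff=0.0000 vs cont=1.4240 → 1.4240 [wait]  node(5,5) S=216.0954 payoff=0.0000 vs cont=0.0000 → 0.0000 [wait]  ⇒ S*(5)=126.8417
t_4: node(4,0) S=97.1785 payoff=61.5115 vs cont=59.5128 → 61.5115 [stop]  node(4,1) S=116.0641 payoff=42.6259 vs cont=40.6272 → 42.6259 [stop]  node(4,2) S=138.6200 payoff=20.0700 vs cont=19.9520 → 20.0700 [stop]  node(4,3) S=165.5594 payoff=0.0000 vs cont=5.5158 → 5.5158 [wait]  node(4,4) S=197.7341 payoff=0.0000 vs cont=0.6334 → 0.6334 [wait]  ⇒ S*(4)=138.6200
t_3: node(3,0) S=106.2023 payoff=52.4877 vs cont=50.4890 → 52.4877 [stop]  node(3,1) S=126.8417 payoff=31.8483 vs cont=29.8496 → 31.8483 [stop]  node(3,2) S=151.4920 payoff=7.1980 vs cont=11.9198 → 11.9198 [wait]  node(3,3) S=180.9330 payoff=0.0000 vs cont=2.7970 → 2.7970 [wait]  ⇒ S*(3)=126.8417
t_2: node(2,0) S=116.0641 payoff=42.6259 vs cont=40.6272 → 42.6259 [stop]  node(2,1) S=138.6200 payoff=20.0700 vs cont=20.6335 → 20.6335 [wait]  node(2,2) S=165.5594 payoff=0.0000 vs cont=6.8194 → 6.8194 [wait]  ⇒ S*(2)=116.0641
t_1: node(1,0) S=126.8417 payoff=31.8483 vs cont=30.1554 → 31.8483 [stop]  node(1,1) S=151.4920 payoff=7.1980 vs cont=12.8777 → 12.8777 [wait]  ⇒ S*(1)=126.8417
t_0: node(0,0) S=138.6200 payoff=20.0700 vs cont=21.1533 → 21.1533 [wait]  ⇒ S*(0)=-

price = 21.1533
boundary = - 126.8417 116.0641 126.8417 138.6200 126.8417 138.6200
tree:
21.1533
31.8483 12.8777
42.6259 20.6335 6.8194
52.4877 31.8483 11.9198 2.7970
61.5115 42.6259 20.0700 5.5158 0.6334
69.7686 52.4877 31.8483 10.6640 1.4240 0.0000
77.3241 61.5115 42.6259 20.0700 3.2015 0.0000 0.0000
84.2377 69.7686 52.4877 31.8483 7.1980 0.0000 0.0000 0.0000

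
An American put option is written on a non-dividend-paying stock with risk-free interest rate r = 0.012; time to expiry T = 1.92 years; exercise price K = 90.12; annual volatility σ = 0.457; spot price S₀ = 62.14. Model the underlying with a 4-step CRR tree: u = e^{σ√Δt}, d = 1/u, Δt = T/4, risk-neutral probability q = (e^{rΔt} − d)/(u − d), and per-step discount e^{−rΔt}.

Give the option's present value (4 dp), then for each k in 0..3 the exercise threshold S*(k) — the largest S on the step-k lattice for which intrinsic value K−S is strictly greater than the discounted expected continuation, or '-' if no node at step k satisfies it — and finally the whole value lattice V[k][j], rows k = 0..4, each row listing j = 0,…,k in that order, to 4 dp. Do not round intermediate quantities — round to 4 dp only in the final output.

Δt=0.48000  u=1.37248  d=0.72861  q=0.43047  discount=0.99426
step 4 (expiry): payoffs max(K−S,0) = 72.6075 57.1317 27.9800 0.0000 0.0000
step 3: (k=3,j=0): S=24.0355, (K−S)⁺=66.0845, hold=65.5669 ⇒ V=66.0845 exercise | (k=3,j=1): S=45.2757, (K−S)⁺=44.8443, hold=44.3267 ⇒ V=44.8443 exercise | (k=3,j=2): S=85.2859, (K−S)⁺=4.8341, hold=15.8439 ⇒ V=15.8439 continue | (k=3,j=3): S=160.6530, (K−S)⁺=0.0000, hold=0.0000 ⇒ V=0.0000 continue  boundary S*=45.2757
step 2: (k=2,j=0): S=32.9883, (K−S)⁺=57.1317, hold=56.6141 ⇒ V=57.1317 exercise | (k=2,j=1): S=62.1400, (K−S)⁺=27.9800, hold=32.1746 ⇒ V=32.1746 continue | (k=2,j=2): S=117.0531, (K−S)⁺=0.0000, hold=8.9717 ⇒ V=8.9717 continue  boundary S*=32.9883
step 1: (k=1,j=0): S=45.2757, (K−S)⁺=44.8443, hold=46.1219 ⇒ V=46.1219 continue | (k=1,j=1): S=85.2859, (K−S)⁺=4.8341, hold=22.0590 ⇒ V=22.0590 continue  boundary S*=-
step 0: (k=0,j=0): S=62.1400, (K−S)⁺=27.9800, hold=35.5581 ⇒ V=35.5581 continue  boundary S*=-

price = 35.5581
boundary = - - 32.9883 45.2757
tree:
35.5581
46.1219 22.0590
57.1317 32.1746 8.9717
66.0845 44.8443 15.8439 0.0000
72.6075 57.1317 27.9800 0.0000 0.0000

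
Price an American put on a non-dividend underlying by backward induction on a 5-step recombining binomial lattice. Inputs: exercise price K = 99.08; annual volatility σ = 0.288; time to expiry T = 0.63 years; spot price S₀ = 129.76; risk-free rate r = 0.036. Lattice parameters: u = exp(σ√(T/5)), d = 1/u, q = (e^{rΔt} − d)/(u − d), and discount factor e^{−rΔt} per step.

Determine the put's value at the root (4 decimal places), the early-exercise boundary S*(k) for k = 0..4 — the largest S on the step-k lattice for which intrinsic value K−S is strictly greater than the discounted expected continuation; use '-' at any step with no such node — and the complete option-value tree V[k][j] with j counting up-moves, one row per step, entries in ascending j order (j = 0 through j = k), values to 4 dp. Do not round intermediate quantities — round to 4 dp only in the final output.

price = 1.2591
boundary = - - - - 86.2084
tree:
1.2591
2.2895 0.2264
4.1234 0.4519 0.0000
7.3394 0.9019 0.0000 0.0000
12.8716 1.8000 0.0000 0.0000 0.0000
21.2492 3.5923 0.0000 0.0000 0.0000 0.0000

Δt=0.12600, u=1.10764, d=0.90282, q=0.49666, disc=e^(-rΔt)=0.99547
k=5 terminal: V=max(K-S,0) → 21.2492 3.5923 0.0000 0.0000 0.0000 0.0000
k=4: j=0 S=86.2084 intr=12.8716 cont=12.4232 V=12.8716[EX]; j=1 S=105.7658 intr=0.0000 cont=1.8000 V=1.8000[hold]; j=2 S=129.7600 intr=0.0000 cont=0.0000 V=0.0000[hold]; j=3 S=159.1976 intr=0.0000 cont=0.0000 V=0.0000[hold]; j=4 S=195.3135 intr=0.0000 cont=0.0000 V=0.0000[hold]  S*(4)=86.2084
k=3: j=0 S=95.4877 intr=3.5923 cont=7.3394 V=7.3394[hold]; j=1 S=117.1502 intr=0.0000 cont=0.9019 V=0.9019[hold]; j=2 S=143.7271 intr=0.0000 cont=0.0000 V=0.0000[hold]; j=3 S=176.3333 intr=0.0000 cont=0.0000 V=0.0000[hold]  S*(3)=-
k=2: j=0 S=105.7658 intr=0.0000 cont=4.1234 V=4.1234[hold]; j=1 S=129.7600 intr=0.0000 cont=0.4519 V=0.4519[hold]; j=2 S=159.1976 intr=0.0000 cont=0.0000 V=0.0000[hold]  S*(2)=-
k=1: j=0 S=117.1502 intr=0.0000 cont=2.2895 V=2.2895[hold]; j=1 S=143.7271 intr=0.0000 cont=0.2264 V=0.2264[hold]  S*(1)=-
k=0: j=0 S=129.7600 intr=0.0000 cont=1.2591 V=1.2591[hold]  S*(0)=-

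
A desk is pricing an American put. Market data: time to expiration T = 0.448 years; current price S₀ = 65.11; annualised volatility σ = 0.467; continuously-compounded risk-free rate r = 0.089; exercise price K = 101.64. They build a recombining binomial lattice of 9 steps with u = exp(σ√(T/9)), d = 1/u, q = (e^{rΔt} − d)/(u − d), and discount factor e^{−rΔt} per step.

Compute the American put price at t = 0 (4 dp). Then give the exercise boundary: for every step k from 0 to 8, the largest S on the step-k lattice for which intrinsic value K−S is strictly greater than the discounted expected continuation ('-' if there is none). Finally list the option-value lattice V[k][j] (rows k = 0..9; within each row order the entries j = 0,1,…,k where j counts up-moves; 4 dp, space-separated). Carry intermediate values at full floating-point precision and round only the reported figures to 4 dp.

params: Δt=0.04978 u=1.10981 d=0.90105 q=0.49524 e^(-rΔt)=0.99558
t_9 payoffs: 76.1484 70.2423 62.9679 54.0081 42.9725 29.3800 12.6384 0.0000 0.0000 0.0000
t_8: node(8,0) S=28.2909 payoff=73.3491 vs cont=72.8998 → 73.3491 [stop]  node(8,1) S=34.8456 payoff=66.7944 vs cont=66.3451 → 66.7944 [stop]  node(8,2) S=42.9188 payoff=58.7212 vs cont=58.2719 → 58.7212 [stop]  node(8,3) S=52.8625 payoff=48.7775 vs cont=48.3282 → 48.7775 [stop]  node(8,4) S=65.1100 payoff=36.5300 vs cont=36.0807 → 36.5300 [stop]  node(8,5) S=80.1951 payoff=21.4449 vs cont=20.9956 → 21.4449 [stop]  node(8,6) S=98.7752 payoff=2.8648 vs cont=6.3511 → 6.3511 [wait]  node(8,7) S=121.6600 payoff=0.0000 vs cont=0.0000 → 0.0000 [wait]  node(8,8) S=149.8470 payoff=0.0000 vs cont=0.0000 → 0.0000 [wait]  ⇒ S*(8)=80.1951
t_7: node(7,0) S=31.3977 payoff=70.2423 vs cont=69.7930 → 70.2423 [stop]  node(7,1) S=38.6721 payoff=62.9679 vs cont=62.5186 → 62.9679 [stop]  node(7,2) S=47.6319 payoff=54.0081 vs cont=53.5588 → 54.0081 [stop]  node(7,3) S=58.6675 payoff=42.9725 vs cont=42.5232 → 42.9725 [stop]  node(7,4) S=72.2600 payoff=29.3800 vs cont=28.9307 → 29.3800 [stop]  node(7,5) S=89.0016 payoff=12.6384 vs cont=13.9080 → 13.9080 [wait]  node(7,6) S=109.6220 payoff=0.0000 vs cont=3.1916 → 3.1916 [wait]  node(7,7) S=135.0200 payoff=0.0000 vs cont=0.0000 → 0.0000 [wait]  ⇒ S*(7)=72.2600
t_6: node(6,0) S=34.8456 payoff=66.7944 vs cont=66.3451 → 66.7944 [stop]  node(6,1) S=42.9188 payoff=58.7212 vs cont=58.2719 → 58.7212 [stop]  node(6,2) S=52.8625 payoff=48.7775 vs cont=48.3282 → 48.7775 [stop]  node(6,3) S=65.1100 payoff=36.5300 vs cont=36.0807 → 36.5300 [stop]  node(6,4) S=80.1951 payoff=21.4449 vs cont=21.6216 → 21.6216 [wait]  node(6,5) S=98.7752 payoff=2.8648 vs cont=8.5628 → 8.5628 [wait]  node(6,6) S=121.6600 payoff=0.0000 vs cont=1.6039 → 1.6039 [wait]  ⇒ S*(6)=65.1100
t_5: node(5,0) S=38.6721 payoff=62.9679 vs cont=62.5186 → 62.9679 [stop]  node(5,1) S=47.6319 payoff=54.0081 vs cont=53.5588 → 54.0081 [stop]  node(5,2) S=58.6675 payoff=42.9725 vs cont=42.5232 → 42.9725 [stop]  node(5,3) S=72.2600 payoff=29.3800 vs cont=29.0179 → 29.3800 [stop]  node(5,4) S=89.0016 payoff=12.6384 vs cont=15.0873 → 15.0873 [wait]  node(5,5) S=109.6220 payoff=0.0000 vs cont=5.0938 → 5.0938 [wait]  ⇒ S*(5)=72.2600
t_4: node(4,0) S=42.9188 payoff=58.7212 vs cont=58.2719 → 58.7212 [stop]  node(4,1) S=52.8625 payoff=48.7775 vs cont=48.3282 → 48.7775 [stop]  node(4,2) S=65.1100 payoff=36.5300 vs cont=36.0807 → 36.5300 [stop]  node(4,3) S=80.1951 payoff=21.4449 vs cont=22.2031 → 22.2031 [wait]  node(4,4) S=98.7752 payoff=2.8648 vs cont=10.0933 → 10.0933 [wait]  ⇒ S*(4)=65.1100
t_3: node(3,0) S=47.6319 payoff=54.0081 vs cont=53.5588 → 54.0081 [stop]  node(3,1) S=58.6675 payoff=42.9725 vs cont=42.5232 → 42.9725 [stop]  node(3,2) S=72.2600 payoff=29.3800 vs cont=29.3046 → 29.3800 [stop]  node(3,3) S=89.0016 payoff=12.6384 vs cont=16.1341 → 16.1341 [wait]  ⇒ S*(3)=72.2600
t_2: node(2,0) S=52.8625 payoff=48.7775 vs cont=48.3282 → 48.7775 [stop]  node(2,1) S=65.1100 payoff=36.5300 vs cont=36.0807 → 36.5300 [stop]  node(2,2) S=80.1951 payoff=21.4449 vs cont=22.7192 → 22.7192 [wait]  ⇒ S*(2)=65.1100
t_1: node(1,0) S=58.6675 payoff=42.9725 vs cont=42.5232 → 42.9725 [stop]  node(1,1) S=72.2600 payoff=29.3800 vs cont=29.5590 → 29.5590 [wait]  ⇒ S*(1)=58.6675
t_0: node(0,0) S=65.1100 payoff=36.5300 vs cont=36.1690 → 36.5300 [stop]  ⇒ S*(0)=65.1100

price = 36.5300
boundary = 65.1100 58.6675 65.1100 72.2600 65.1100 72.2600 65.1100 72.2600 80.1951
tree:
36.5300
42.9725 29.5590
48.7775 36.5300 22.7192
54.0081 42.9725 29.3800 16.1341
58.7212 48.7775 36.5300 22.2031 10.0933
62.9679 54.0081 42.9725 29.3800 15.0873 5.0938
66.7944 58.7212 48.7775 36.5300 21.6216 8.5628 1.6039
70.2423 62.9679 54.0081 42.9725 29.3800 13.9080 3.1916 0.0000
73.3491 66.7944 58.7212 48.7775 36.5300 21.4449 6.3511 0.0000 0.0000
76.1484 70.2423 62.9679 54.0081 42.9725 29.3800 12.6384 0.0000 0.0000 0.0000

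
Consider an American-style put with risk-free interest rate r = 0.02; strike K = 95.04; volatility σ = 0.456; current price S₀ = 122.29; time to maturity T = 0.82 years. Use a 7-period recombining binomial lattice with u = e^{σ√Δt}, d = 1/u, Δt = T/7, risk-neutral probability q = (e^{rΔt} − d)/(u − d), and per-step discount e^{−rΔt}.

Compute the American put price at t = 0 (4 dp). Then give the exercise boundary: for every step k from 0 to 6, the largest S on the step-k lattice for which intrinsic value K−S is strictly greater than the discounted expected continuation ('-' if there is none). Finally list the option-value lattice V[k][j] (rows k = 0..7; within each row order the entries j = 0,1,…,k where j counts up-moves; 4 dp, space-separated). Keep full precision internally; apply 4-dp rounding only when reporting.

params: Δt=0.11714 u=1.16891 d=0.85550 q=0.46855 e^(-rΔt)=0.99766
t_7 payoffs: 54.0267 39.0015 18.4718 0.0000 0.0000 0.0000 0.0000 0.0000
t_6: node(6,0) S=47.9409 payoff=47.0991 vs cont=46.8767 → 47.0991 [stop]  node(6,1) S=65.5040 payoff=29.5360 vs cont=29.3136 → 29.5360 [stop]  node(6,2) S=89.5013 payoff=5.5387 vs cont=9.7940 → 9.7940 [wait]  node(6,3) S=122.2900 payoff=0.0000 vs cont=0.0000 → 0.0000 [wait]  node(6,4) S=167.0908 payoff=0.0000 vs cont=0.0000 → 0.0000 [wait]  node(6,5) S=228.3044 payoff=0.0000 vs cont=0.0000 → 0.0000 [wait]  node(6,6) S=311.9436 payoff=0.0000 vs cont=0.0000 → 0.0000 [wait]  ⇒ S*(6)=65.5040
t_5: node(5,0) S=56.0385 payoff=39.0015 vs cont=38.7791 → 39.0015 [stop]  node(5,1) S=76.5682 payoff=18.4718 vs cont=20.2385 → 20.2385 [wait]  node(5,2) S=104.6189 payoff=0.0000 vs cont=5.1929 → 5.1929 [wait]  node(5,3) S=142.9459 payoff=0.0000 vs cont=0.0000 → 0.0000 [wait]  node(5,4) S=195.3141 payoff=0.0000 vs cont=0.0000 → 0.0000 [wait]  node(5,5) S=266.8672 payoff=0.0000 vs cont=0.0000 → 0.0000 [wait]  ⇒ S*(5)=56.0385
t_4: node(4,0) S=65.5040 payoff=29.5360 vs cont=30.1395 → 30.1395 [wait]  node(4,1) S=89.5013 payoff=5.5387 vs cont=13.1581 → 13.1581 [wait]  node(4,2) S=122.2900 payoff=0.0000 vs cont=2.7533 → 2.7533 [wait]  node(4,3) S=167.0908 payoff=0.0000 vs cont=0.0000 → 0.0000 [wait]  node(4,4) S=228.3044 payoff=0.0000 vs cont=0.0000 → 0.0000 [wait]  ⇒ S*(4)=-
t_3: node(3,0) S=76.5682 payoff=18.4718 vs cont=22.1310 → 22.1310 [wait]  node(3,1) S=104.6189 payoff=0.0000 vs cont=8.2636 → 8.2636 [wait]  node(3,2) S=142.9459 payoff=0.0000 vs cont=1.4598 → 1.4598 [wait]  node(3,3) S=195.3141 payoff=0.0000 vs cont=0.0000 → 0.0000 [wait]  ⇒ S*(3)=-
t_2: node(2,0) S=89.5013 payoff=5.5387 vs cont=15.5969 → 15.5969 [wait]  node(2,1) S=122.2900 payoff=0.0000 vs cont=5.0638 → 5.0638 [wait]  node(2,2) S=167.0908 payoff=0.0000 vs cont=0.7740 → 0.7740 [wait]  ⇒ S*(2)=-
t_1: node(1,0) S=104.6189 payoff=0.0000 vs cont=10.6367 → 10.6367 [wait]  node(1,1) S=142.9459 payoff=0.0000 vs cont=3.0467 → 3.0467 [wait]  ⇒ S*(1)=-
t_0: node(0,0) S=122.2900 payoff=0.0000 vs cont=7.0639 → 7.0639 [wait]  ⇒ S*(0)=-

price = 7.0639
boundary = - - - - - 56.0385 65.5040
tree:
7.0639
10.6367 3.0467
15.5969 5.0638 0.7740
22.1310 8.2636 1.4598 0.0000
30.1395 13.1581 2.7533 0.0000 0.0000
39.0015 20.2385 5.1929 0.0000 0.0000 0.0000
47.0991 29.5360 9.7940 0.0000 0.0000 0.0000 0.0000
54.0267 39.0015 18.4718 0.0000 0.0000 0.0000 0.0000 0.0000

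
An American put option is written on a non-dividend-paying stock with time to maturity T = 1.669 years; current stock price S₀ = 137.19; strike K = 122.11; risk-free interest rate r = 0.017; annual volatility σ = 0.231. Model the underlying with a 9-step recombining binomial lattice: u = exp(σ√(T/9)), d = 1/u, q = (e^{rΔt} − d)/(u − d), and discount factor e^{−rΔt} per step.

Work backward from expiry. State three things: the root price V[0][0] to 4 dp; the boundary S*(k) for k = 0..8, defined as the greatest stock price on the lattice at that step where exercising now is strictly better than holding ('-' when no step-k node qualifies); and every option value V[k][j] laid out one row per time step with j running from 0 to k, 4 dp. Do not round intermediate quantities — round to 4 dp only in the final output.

price = 7.6449
boundary = - - - - - 83.4282 92.1541 101.7927 92.1541
tree:
7.6449
11.2800 3.9257
16.1932 6.2592 1.5318
22.5126 9.7462 2.6845 0.3467
30.1497 14.7403 4.6316 0.6833 0.0000
38.6818 21.4985 7.8290 1.3467 0.0000 0.0000
46.5815 29.9559 12.8693 2.6541 0.0000 0.0000 0.0000
53.7332 38.6818 20.3173 5.2308 0.0000 0.0000 0.0000 0.0000
60.2077 46.5815 29.9559 10.3090 0.0000 0.0000 0.0000 0.0000 0.0000
66.0691 53.7332 38.6818 20.3173 0.0000 0.0000 0.0000 0.0000 0.0000 0.0000

Δt=0.18544  u=1.10459  d=0.90531  q=0.49100  discount=0.99685
step 9 (expiry): payoffs max(K−S,0) = 66.0691 53.7332 38.6818 20.3173 0.0000 0.0000 0.0000 0.0000 0.0000 0.0000
step 8: (k=8,j=0): S=61.9023, (K−S)⁺=60.2077, hold=59.8233 ⇒ V=60.2077 exercise | (k=8,j=1): S=75.5285, (K−S)⁺=46.5815, hold=46.1972 ⇒ V=46.5815 exercise | (k=8,j=2): S=92.1541, (K−S)⁺=29.9559, hold=29.5715 ⇒ V=29.9559 exercise | (k=8,j=3): S=112.4394, (K−S)⁺=9.6706, hold=10.3090 ⇒ V=10.3090 continue | (k=8,j=4): S=137.1900, (K−S)⁺=0.0000, hold=0.0000 ⇒ V=0.0000 continue | (k=8,j=5): S=167.3888, (K−S)⁺=0.0000, hold=0.0000 ⇒ V=0.0000 continue | (k=8,j=6): S=204.2350, (K−S)⁺=0.0000, hold=0.0000 ⇒ V=0.0000 continue | (k=8,j=7): S=249.1920, (K−S)⁺=0.0000, hold=0.0000 ⇒ V=0.0000 continue | (k=8,j=8): S=304.0451, (K−S)⁺=0.0000, hold=0.0000 ⇒ V=0.0000 continue  boundary S*=92.1541
step 7: (k=7,j=0): S=68.3768, (K−S)⁺=53.7332, hold=53.3488 ⇒ V=53.7332 exercise | (k=7,j=1): S=83.4282, (K−S)⁺=38.6818, hold=38.2975 ⇒ V=38.6818 exercise | (k=7,j=2): S=101.7927, (K−S)⁺=20.3173, hold=20.2454 ⇒ V=20.3173 exercise | (k=7,j=3): S=124.1997, (K−S)⁺=0.0000, hold=5.2308 ⇒ V=5.2308 continue | (k=7,j=4): S=151.5390, (K−S)⁺=0.0000, hold=0.0000 ⇒ V=0.0000 continue | (k=7,j=5): S=184.8963, (K−S)⁺=0.0000, hold=0.0000 ⇒ V=0.0000 continue | (k=7,j=6): S=225.5964, (K−S)⁺=0.0000, hold=0.0000 ⇒ V=0.0000 continue | (k=7,j=7): S=275.2555, (K−S)⁺=0.0000, hold=0.0000 ⇒ V=0.0000 continue  boundary S*=101.7927
step 6: (k=6,j=0): S=75.5285, (K−S)⁺=46.5815, hold=46.1972 ⇒ V=46.5815 exercise | (k=6,j=1): S=92.1541, (K−S)⁺=29.9559, hold=29.5715 ⇒ V=29.9559 exercise | (k=6,j=2): S=112.4394, (K−S)⁺=9.6706, hold=12.8693 ⇒ V=12.8693 continue | (k=6,j=3): S=137.1900, (K−S)⁺=0.0000, hold=2.6541 ⇒ V=2.6541 continue | (k=6,j=4): S=167.3888, (K−S)⁺=0.0000, hold=0.0000 ⇒ V=0.0000 continue | (k=6,j=5): S=204.2350, (K−S)⁺=0.0000, hold=0.0000 ⇒ V=0.0000 continue | (k=6,j=6): S=249.1920, (K−S)⁺=0.0000, hold=0.0000 ⇒ V=0.0000 continue  boundary S*=92.1541
step 5: (k=5,j=0): S=83.4282, (K−S)⁺=38.6818, hold=38.2975 ⇒ V=38.6818 exercise | (k=5,j=1): S=101.7927, (K−S)⁺=20.3173, hold=21.4985 ⇒ V=21.4985 continue | (k=5,j=2): S=124.1997, (K−S)⁺=0.0000, hold=7.8290 ⇒ V=7.8290 continue | (k=5,j=3): S=151.5390, (K−S)⁺=0.0000, hold=1.3467 ⇒ V=1.3467 continue | (k=5,j=4): S=184.8963, (K−S)⁺=0.0000, hold=0.0000 ⇒ V=0.0000 continue | (k=5,j=5): S=225.5964, (K−S)⁺=0.0000, hold=0.0000 ⇒ V=0.0000 continue  boundary S*=83.4282
step 4: (k=4,j=0): S=92.1541, (K−S)⁺=29.9559, hold=30.1497 ⇒ V=30.1497 continue | (k=4,j=1): S=112.4394, (K−S)⁺=9.6706, hold=14.7403 ⇒ V=14.7403 continue | (k=4,j=2): S=137.1900, (K−S)⁺=0.0000, hold=4.6316 ⇒ V=4.6316 continue | (k=4,j=3): S=167.3888, (K−S)⁺=0.0000, hold=0.6833 ⇒ V=0.6833 continue | (k=4,j=4): S=204.2350, (K−S)⁺=0.0000, hold=0.0000 ⇒ V=0.0000 continue  boundary S*=-
step 3: (k=3,j=0): S=101.7927, (K−S)⁺=20.3173, hold=22.5126 ⇒ V=22.5126 continue | (k=3,j=1): S=124.1997, (K−S)⁺=0.0000, hold=9.7462 ⇒ V=9.7462 continue | (k=3,j=2): S=151.5390, (K−S)⁺=0.0000, hold=2.6845 ⇒ V=2.6845 continue | (k=3,j=3): S=184.8963, (K−S)⁺=0.0000, hold=0.3467 ⇒ V=0.3467 continue  boundary S*=-
step 2: (k=2,j=0): S=112.4394, (K−S)⁺=9.6706, hold=16.1932 ⇒ V=16.1932 continue | (k=2,j=1): S=137.1900, (K−S)⁺=0.0000, hold=6.2592 ⇒ V=6.2592 continue | (k=2,j=2): S=167.3888, (K−S)⁺=0.0000, hold=1.5318 ⇒ V=1.5318 continue  boundary S*=-
step 1: (k=1,j=0): S=124.1997, (K−S)⁺=0.0000, hold=11.2800 ⇒ V=11.2800 continue | (k=1,j=1): S=151.5390, (K−S)⁺=0.0000, hold=3.9257 ⇒ V=3.9257 continue  boundary S*=-
step 0: (k=0,j=0): S=137.1900, (K−S)⁺=0.0000, hold=7.6449 ⇒ V=7.6449 continue  boundary S*=-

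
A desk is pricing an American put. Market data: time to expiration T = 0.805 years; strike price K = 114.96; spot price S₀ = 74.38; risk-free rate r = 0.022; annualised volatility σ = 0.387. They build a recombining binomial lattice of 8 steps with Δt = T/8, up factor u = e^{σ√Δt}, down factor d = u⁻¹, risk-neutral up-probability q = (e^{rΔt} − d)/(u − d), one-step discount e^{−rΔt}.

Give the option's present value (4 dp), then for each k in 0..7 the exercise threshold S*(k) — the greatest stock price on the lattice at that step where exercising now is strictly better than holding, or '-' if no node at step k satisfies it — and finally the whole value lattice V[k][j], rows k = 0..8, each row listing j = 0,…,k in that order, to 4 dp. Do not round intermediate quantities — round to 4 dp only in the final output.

price = 41.2424
boundary = - 65.7872 58.1871 65.7872 74.3800 65.7872 74.3800 84.0952
tree:
41.2424
49.1728 32.7853
56.7729 40.8368 24.1568
63.4950 49.1728 31.9356 15.7859
69.4406 56.7729 40.5800 22.6567 8.3663
74.6992 63.4950 49.1728 31.1467 13.5031 2.8034
79.3504 69.4406 56.7729 40.5800 21.0039 5.3860 0.0000
83.4642 74.6992 63.4950 49.1728 30.8648 10.3478 0.0000 0.0000
87.1028 79.3504 69.4406 56.7729 40.5800 19.8807 0.0000 0.0000 0.0000

Δt=0.10063  u=1.13062  d=0.88447  q=0.47835  discount=0.99779
step 8 (expiry): payoffs max(K−S,0) = 87.1028 79.3504 69.4406 56.7729 40.5800 19.8807 0.0000 0.0000 0.0000
step 7: (k=7,j=0): S=31.4958, (K−S)⁺=83.4642, hold=83.2100 ⇒ V=83.4642 exercise | (k=7,j=1): S=40.2608, (K−S)⁺=74.6992, hold=74.4450 ⇒ V=74.6992 exercise | (k=7,j=2): S=51.4650, (K−S)⁺=63.4950, hold=63.2408 ⇒ V=63.4950 exercise | (k=7,j=3): S=65.7872, (K−S)⁺=49.1728, hold=48.9186 ⇒ V=49.1728 exercise | (k=7,j=4): S=84.0952, (K−S)⁺=30.8648, hold=30.6106 ⇒ V=30.8648 exercise | (k=7,j=5): S=107.4981, (K−S)⁺=7.4619, hold=10.3478 ⇒ V=10.3478 continue | (k=7,j=6): S=137.4138, (K−S)⁺=0.0000, hold=0.0000 ⇒ V=0.0000 continue | (k=7,j=7): S=175.6549, (K−S)⁺=0.0000, hold=0.0000 ⇒ V=0.0000 continue  boundary S*=84.0952
step 6: (k=6,j=0): S=35.6096, (K−S)⁺=79.3504, hold=79.0962 ⇒ V=79.3504 exercise | (k=6,j=1): S=45.5194, (K−S)⁺=69.4406, hold=69.1864 ⇒ V=69.4406 exercise | (k=6,j=2): S=58.1871, (K−S)⁺=56.7729, hold=56.5187 ⇒ V=56.7729 exercise | (k=6,j=3): S=74.3800, (K−S)⁺=40.5800, hold=40.3258 ⇒ V=40.5800 exercise | (k=6,j=4): S=95.0793, (K−S)⁺=19.8807, hold=21.0039 ⇒ V=21.0039 continue | (k=6,j=5): S=121.5390, (K−S)⁺=0.0000, hold=5.3860 ⇒ V=5.3860 continue | (k=6,j=6): S=155.3622, (K−S)⁺=0.0000, hold=0.0000 ⇒ V=0.0000 continue  boundary S*=74.3800
step 5: (k=5,j=0): S=40.2608, (K−S)⁺=74.6992, hold=74.4450 ⇒ V=74.6992 exercise | (k=5,j=1): S=51.4650, (K−S)⁺=63.4950, hold=63.2408 ⇒ V=63.4950 exercise | (k=5,j=2): S=65.7872, (K−S)⁺=49.1728, hold=48.9186 ⇒ V=49.1728 exercise | (k=5,j=3): S=84.0952, (K−S)⁺=30.8648, hold=31.1467 ⇒ V=31.1467 continue | (k=5,j=4): S=107.4981, (K−S)⁺=7.4619, hold=13.5031 ⇒ V=13.5031 continue | (k=5,j=5): S=137.4138, (K−S)⁺=0.0000, hold=2.8034 ⇒ V=2.8034 continue  boundary S*=65.7872
step 4: (k=4,j=0): S=45.5194, (K−S)⁺=69.4406, hold=69.1864 ⇒ V=69.4406 exercise | (k=4,j=1): S=58.1871, (K−S)⁺=56.7729, hold=56.5187 ⇒ V=56.7729 exercise | (k=4,j=2): S=74.3800, (K−S)⁺=40.5800, hold=40.4603 ⇒ V=40.5800 exercise | (k=4,j=3): S=95.0793, (K−S)⁺=19.8807, hold=22.6567 ⇒ V=22.6567 continue | (k=4,j=4): S=121.5390, (K−S)⁺=0.0000, hold=8.3663 ⇒ V=8.3663 continue  boundary S*=74.3800
step 3: (k=3,j=0): S=51.4650, (K−S)⁺=63.4950, hold=63.2408 ⇒ V=63.4950 exercise | (k=3,j=1): S=65.7872, (K−S)⁺=49.1728, hold=48.9186 ⇒ V=49.1728 exercise | (k=3,j=2): S=84.0952, (K−S)⁺=30.8648, hold=31.9356 ⇒ V=31.9356 continue | (k=3,j=3): S=107.4981, (K−S)⁺=7.4619, hold=15.7859 ⇒ V=15.7859 continue  boundary S*=65.7872
step 2: (k=2,j=0): S=58.1871, (K−S)⁺=56.7729, hold=56.5187 ⇒ V=56.7729 exercise | (k=2,j=1): S=74.3800, (K−S)⁺=40.5800, hold=40.8368 ⇒ V=40.8368 continue | (k=2,j=2): S=95.0793, (K−S)⁺=19.8807, hold=24.1568 ⇒ V=24.1568 continue  boundary S*=58.1871
step 1: (k=1,j=0): S=65.7872, (K−S)⁺=49.1728, hold=49.0412 ⇒ V=49.1728 exercise | (k=1,j=1): S=84.0952, (K−S)⁺=30.8648, hold=32.7853 ⇒ V=32.7853 continue  boundary S*=65.7872
step 0: (k=0,j=0): S=74.3800, (K−S)⁺=40.5800, hold=41.2424 ⇒ V=41.2424 continue  boundary S*=-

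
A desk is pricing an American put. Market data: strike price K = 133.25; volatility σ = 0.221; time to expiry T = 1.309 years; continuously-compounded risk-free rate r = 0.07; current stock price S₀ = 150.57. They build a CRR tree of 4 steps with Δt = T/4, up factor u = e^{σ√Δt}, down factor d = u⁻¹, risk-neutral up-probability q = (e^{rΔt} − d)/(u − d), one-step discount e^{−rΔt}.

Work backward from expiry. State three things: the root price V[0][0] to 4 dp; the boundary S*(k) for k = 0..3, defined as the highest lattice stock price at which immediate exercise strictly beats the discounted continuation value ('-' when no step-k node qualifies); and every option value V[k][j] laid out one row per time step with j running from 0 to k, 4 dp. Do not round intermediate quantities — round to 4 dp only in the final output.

price = 4.5377
boundary = - - - 103.0438
tree:
4.5377
8.8953 1.2993
16.8360 3.0203 0.0000
30.2062 7.0206 0.0000 0.0000
42.4437 16.3196 0.0000 0.0000 0.0000

params: Δt=0.32725 u=1.13476 d=0.88124 q=0.55984 e^(-rΔt)=0.97735
t_4 payoffs: 42.4437 16.3196 0.0000 0.0000 0.0000
t_3: node(3,0) S=103.0438 payoff=30.2062 vs cont=27.1885 → 30.2062 [stop]  node(3,1) S=132.6884 payoff=0.5616 vs cont=7.0206 → 7.0206 [wait]  node(3,2) S=170.8614 payoff=0.0000 vs cont=0.0000 → 0.0000 [wait]  node(3,3) S=220.0165 payoff=0.0000 vs cont=0.0000 → 0.0000 [wait]  ⇒ S*(3)=103.0438
t_2: node(2,0) S=116.9304 payoff=16.3196 vs cont=16.8360 → 16.8360 [wait]  node(2,1) S=150.5700 payoff=0.0000 vs cont=3.0203 → 3.0203 [wait]  node(2,2) S=193.8874 payoff=0.0000 vs cont=0.0000 → 0.0000 [wait]  ⇒ S*(2)=-
t_1: node(1,0) S=132.6884 payoff=0.5616 vs cont=8.8953 → 8.8953 [wait]  node(1,1) S=170.8614 payoff=0.0000 vs cont=1.2993 → 1.2993 [wait]  ⇒ S*(1)=-
t_0: node(0,0) S=150.5700 payoff=0.0000 vs cont=4.5377 → 4.5377 [wait]  ⇒ S*(0)=-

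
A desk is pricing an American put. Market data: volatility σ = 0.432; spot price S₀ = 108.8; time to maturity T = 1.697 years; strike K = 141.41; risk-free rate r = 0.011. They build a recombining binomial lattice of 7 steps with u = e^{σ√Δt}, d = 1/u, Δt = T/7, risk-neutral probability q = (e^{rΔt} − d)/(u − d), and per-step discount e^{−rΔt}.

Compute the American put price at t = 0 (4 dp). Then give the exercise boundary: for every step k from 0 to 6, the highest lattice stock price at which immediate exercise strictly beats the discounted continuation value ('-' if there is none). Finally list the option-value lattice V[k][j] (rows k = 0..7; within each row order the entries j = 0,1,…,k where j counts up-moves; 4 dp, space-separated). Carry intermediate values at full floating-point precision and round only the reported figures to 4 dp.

Δt=0.24243, u=1.23702, d=0.80840, q=0.45325, disc=e^(-rΔt)=0.99734
k=7 terminal: V=max(K-S,0) → 116.8632 103.8481 83.9322 53.4566 6.8224 0.0000 0.0000 0.0000
k=6: j=0 S=30.3649 intr=111.0451 cont=110.6685 V=111.0451[EX]; j=1 S=46.4648 intr=94.9452 cont=94.5686 V=94.9452[EX]; j=2 S=71.1011 intr=70.3089 cont=69.9323 V=70.3089[EX]; j=3 S=108.8000 intr=32.6100 cont=32.2334 V=32.6100[EX]; j=4 S=166.4873 intr=0.0000 cont=3.7202 V=3.7202[hold]; j=5 S=254.7614 intr=0.0000 cont=0.0000 V=0.0000[hold]; j=6 S=389.8396 intr=0.0000 cont=0.0000 V=0.0000[hold]  S*(6)=108.8000
k=5: j=0 S=37.5619 intr=103.8481 cont=103.4715 V=103.8481[EX]; j=1 S=57.4778 intr=83.9322 cont=83.5556 V=83.9322[EX]; j=2 S=87.9534 intr=53.4566 cont=53.0800 V=53.4566[EX]; j=3 S=134.5876 intr=6.8224 cont=19.4636 V=19.4636[hold]; j=4 S=205.9479 intr=0.0000 cont=2.0286 V=2.0286[hold]; j=5 S=315.1445 intr=0.0000 cont=0.0000 V=0.0000[hold]  S*(5)=87.9534
k=4: j=0 S=46.4648 intr=94.9452 cont=94.5686 V=94.9452[EX]; j=1 S=71.1011 intr=70.3089 cont=69.9323 V=70.3089[EX]; j=2 S=108.8000 intr=32.6100 cont=37.9478 V=37.9478[hold]; j=3 S=166.4873 intr=0.0000 cont=11.5303 V=11.5303[hold]; j=4 S=254.7614 intr=0.0000 cont=1.1062 V=1.1062[hold]  S*(4)=71.1011
k=3: j=0 S=57.4778 intr=83.9322 cont=83.5556 V=83.9322[EX]; j=1 S=87.9534 intr=53.4566 cont=55.4929 V=55.4929[hold]; j=2 S=134.5876 intr=6.8224 cont=25.9048 V=25.9048[hold]; j=3 S=205.9479 intr=0.0000 cont=6.7874 V=6.7874[hold]  S*(3)=57.4778
k=2: j=0 S=71.1011 intr=70.3089 cont=70.8528 V=70.8528[hold]; j=1 S=108.8000 intr=32.6100 cont=41.9699 V=41.9699[hold]; j=2 S=166.4873 intr=0.0000 cont=17.1939 V=17.1939[hold]  S*(2)=-
k=1: j=0 S=87.9534 intr=53.4566 cont=57.6077 V=57.6077[hold]; j=1 S=134.5876 intr=6.8224 cont=30.6582 V=30.6582[hold]  S*(1)=-
k=0: j=0 S=108.8000 intr=32.6100 cont=45.2719 V=45.2719[hold]  S*(0)=-

price = 45.2719
boundary = - - - 57.4778 71.1011 87.9534 108.8000
tree:
45.2719
57.6077 30.6582
70.8528 41.9699 17.1939
83.9322 55.4929 25.9048 6.7874
94.9452 70.3089 37.9478 11.5303 1.1062
103.8481 83.9322 53.4566 19.4636 2.0286 0.0000
111.0451 94.9452 70.3089 32.6100 3.7202 0.0000 0.0000
116.8632 103.8481 83.9322 53.4566 6.8224 0.0000 0.0000 0.0000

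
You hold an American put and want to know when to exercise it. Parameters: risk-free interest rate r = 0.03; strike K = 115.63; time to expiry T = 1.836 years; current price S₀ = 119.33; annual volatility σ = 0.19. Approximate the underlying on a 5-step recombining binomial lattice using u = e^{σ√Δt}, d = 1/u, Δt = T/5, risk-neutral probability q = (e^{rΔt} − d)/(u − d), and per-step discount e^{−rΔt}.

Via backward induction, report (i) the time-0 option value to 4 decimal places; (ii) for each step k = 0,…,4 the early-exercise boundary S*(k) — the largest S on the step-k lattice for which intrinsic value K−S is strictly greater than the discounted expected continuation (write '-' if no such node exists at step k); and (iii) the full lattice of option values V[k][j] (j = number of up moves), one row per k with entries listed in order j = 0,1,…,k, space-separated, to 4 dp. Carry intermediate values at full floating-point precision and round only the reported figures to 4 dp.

Δt=0.36720, u=1.12202, d=0.89125, q=0.51925, disc=e^(-rΔt)=0.98904
k=5 terminal: V=max(K-S,0) → 48.5275 31.1521 9.2776 0.0000 0.0000 0.0000
k=4: j=0 S=75.2906 intr=40.3394 cont=39.0726 V=40.3394[EX]; j=1 S=94.7862 intr=20.8438 cont=19.5770 V=20.8438[EX]; j=2 S=119.3300 intr=0.0000 cont=4.4114 V=4.4114[hold]; j=3 S=150.2291 intr=0.0000 cont=0.0000 V=0.0000[hold]; j=4 S=189.1292 intr=0.0000 cont=0.0000 V=0.0000[hold]  S*(4)=94.7862
k=3: j=0 S=84.4779 intr=31.1521 cont=29.8853 V=31.1521[EX]; j=1 S=106.3524 intr=9.2776 cont=12.1764 V=12.1764[hold]; j=2 S=133.8911 intr=0.0000 cont=2.0975 V=2.0975[hold]; j=3 S=168.5607 intr=0.0000 cont=0.0000 V=0.0000[hold]  S*(3)=84.4779
k=2: j=0 S=94.7862 intr=20.8438 cont=21.0657 V=21.0657[hold]; j=1 S=119.3300 intr=0.0000 cont=6.8669 V=6.8669[hold]; j=2 S=150.2291 intr=0.0000 cont=0.9974 V=0.9974[hold]  S*(2)=-
k=1: j=0 S=106.3524 intr=9.2776 cont=13.5430 V=13.5430[hold]; j=1 S=133.8911 intr=0.0000 cont=3.7773 V=3.7773[hold]  S*(1)=-
k=0: j=0 S=119.3300 intr=0.0000 cont=8.3794 V=8.3794[hold]  S*(0)=-

price = 8.3794
boundary = - - - 84.4779 94.7862
tree:
8.3794
13.5430 3.7773
21.0657 6.8669 0.9974
31.1521 12.1764 2.0975 0.0000
40.3394 20.8438 4.4114 0.0000 0.0000
48.5275 31.1521 9.2776 0.0000 0.0000 0.0000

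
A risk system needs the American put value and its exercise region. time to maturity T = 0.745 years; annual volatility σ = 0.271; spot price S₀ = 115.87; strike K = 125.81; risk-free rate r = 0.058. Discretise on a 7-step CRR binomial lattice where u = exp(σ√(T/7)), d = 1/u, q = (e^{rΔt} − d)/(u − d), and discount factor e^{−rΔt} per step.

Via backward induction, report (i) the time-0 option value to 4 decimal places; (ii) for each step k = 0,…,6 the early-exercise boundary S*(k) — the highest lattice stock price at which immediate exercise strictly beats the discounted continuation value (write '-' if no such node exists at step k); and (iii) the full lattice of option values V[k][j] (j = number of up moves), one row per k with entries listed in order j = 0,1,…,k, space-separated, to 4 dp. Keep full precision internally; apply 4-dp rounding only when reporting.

Δt=0.10643  u=1.09244  d=0.91539  q=0.51289  discount=0.99385
step 7 (expiry): payoffs max(K−S,0) = 63.4076 51.3381 36.9341 19.7442 0.0000 0.0000 0.0000 0.0000
step 6: (k=6,j=0): S=68.1705, (K−S)⁺=57.6395, hold=56.8652 ⇒ V=57.6395 exercise | (k=6,j=1): S=81.3557, (K−S)⁺=44.4543, hold=43.6801 ⇒ V=44.4543 exercise | (k=6,j=2): S=97.0911, (K−S)⁺=28.7189, hold=27.9446 ⇒ V=28.7189 exercise | (k=6,j=3): S=115.8700, (K−S)⁺=9.9400, hold=9.5585 ⇒ V=9.9400 exercise | (k=6,j=4): S=138.2810, (K−S)⁺=0.0000, hold=0.0000 ⇒ V=0.0000 continue | (k=6,j=5): S=165.0266, (K−S)⁺=0.0000, hold=0.0000 ⇒ V=0.0000 continue | (k=6,j=6): S=196.9451, (K−S)⁺=0.0000, hold=0.0000 ⇒ V=0.0000 continue  boundary S*=115.8700
step 5: (k=5,j=0): S=74.4719, (K−S)⁺=51.3381, hold=50.5639 ⇒ V=51.3381 exercise | (k=5,j=1): S=88.8759, (K−S)⁺=36.9341, hold=36.1599 ⇒ V=36.9341 exercise | (k=5,j=2): S=106.0658, (K−S)⁺=19.7442, hold=18.9700 ⇒ V=19.7442 exercise | (k=5,j=3): S=126.5805, (K−S)⁺=0.0000, hold=4.8121 ⇒ V=4.8121 continue | (k=5,j=4): S=151.0630, (K−S)⁺=0.0000, hold=0.0000 ⇒ V=0.0000 continue | (k=5,j=5): S=180.2808, (K−S)⁺=0.0000, hold=0.0000 ⇒ V=0.0000 continue  boundary S*=106.0658
step 4: (k=4,j=0): S=81.3557, (K−S)⁺=44.4543, hold=43.6801 ⇒ V=44.4543 exercise | (k=4,j=1): S=97.0911, (K−S)⁺=28.7189, hold=27.9446 ⇒ V=28.7189 exercise | (k=4,j=2): S=115.8700, (K−S)⁺=9.9400, hold=12.0114 ⇒ V=12.0114 continue | (k=4,j=3): S=138.2810, (K−S)⁺=0.0000, hold=2.3296 ⇒ V=2.3296 continue | (k=4,j=4): S=165.0266, (K−S)⁺=0.0000, hold=0.0000 ⇒ V=0.0000 continue  boundary S*=97.0911
step 3: (k=3,j=0): S=88.8759, (K−S)⁺=36.9341, hold=36.1599 ⇒ V=36.9341 exercise | (k=3,j=1): S=106.0658, (K−S)⁺=19.7442, hold=20.0259 ⇒ V=20.0259 continue | (k=3,j=2): S=126.5805, (K−S)⁺=0.0000, hold=7.0024 ⇒ V=7.0024 continue | (k=3,j=3): S=151.0630, (K−S)⁺=0.0000, hold=1.1278 ⇒ V=1.1278 continue  boundary S*=88.8759
step 2: (k=2,j=0): S=97.0911, (K−S)⁺=28.7189, hold=28.0882 ⇒ V=28.7189 exercise | (k=2,j=1): S=115.8700, (K−S)⁺=9.9400, hold=13.2642 ⇒ V=13.2642 continue | (k=2,j=2): S=138.2810, (K−S)⁺=0.0000, hold=3.9649 ⇒ V=3.9649 continue  boundary S*=97.0911
step 1: (k=1,j=0): S=106.0658, (K−S)⁺=19.7442, hold=20.6644 ⇒ V=20.6644 continue | (k=1,j=1): S=126.5805, (K−S)⁺=0.0000, hold=8.4424 ⇒ V=8.4424 continue  boundary S*=-
step 0: (k=0,j=0): S=115.8700, (K−S)⁺=9.9400, hold=14.3074 ⇒ V=14.3074 continue  boundary S*=-

price = 14.3074
boundary = - - 97.0911 88.8759 97.0911 106.0658 115.8700
tree:
14.3074
20.6644 8.4424
28.7189 13.2642 3.9649
36.9341 20.0259 7.0024 1.1278
44.4543 28.7189 12.0114 2.3296 0.0000
51.3381 36.9341 19.7442 4.8121 0.0000 0.0000
57.6395 44.4543 28.7189 9.9400 0.0000 0.0000 0.0000
63.4076 51.3381 36.9341 19.7442 0.0000 0.0000 0.0000 0.0000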